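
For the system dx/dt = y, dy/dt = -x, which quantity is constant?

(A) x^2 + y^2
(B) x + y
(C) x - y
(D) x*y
A

A first integral I satisfies dI/dt = 0 along every solution. Differentiate each option and use the equation of motion:
(A) d/dt[x^2 + y^2] = 2x*dx/dt + 2y*dy/dt = 2x*y + 2y*(-x) = 0
(B) d/dt[x + y] = y + (-x) = y - x, not identically 0
(C) d/dt[x - y] = y - (-x) = x + y, not identically 0
(D) d/dt[x*y] = (dx/dt)y + x(dy/dt) = y^2 - x^2, not identically 0

Only (A) has zero time-derivative. So x^2 + y^2 (the squared radius; trajectories are circles) is the conserved quantity.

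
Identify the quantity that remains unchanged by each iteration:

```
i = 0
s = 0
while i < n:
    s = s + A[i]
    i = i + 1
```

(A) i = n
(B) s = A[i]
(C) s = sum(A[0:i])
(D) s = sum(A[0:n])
C

A loop invariant must hold before the first iteration and be re-established by every execution of the body.

(C) s = sum(A[0:i]): Initially i = 0 and s = 0 = sum of the empty slice A[0:0]. If s = sum(A[0:i]) holds at the top of an iteration, the body sets s to sum(A[0:i]) + A[i] = sum(A[0:i+1]) and then i to i+1, so s = sum(A[0:i]) holds again. At exit i = n, giving s = sum(A[0:n]).

The other options fail:
(A) i = n: false initially (i = 0); it is the exit condition, not an invariant.
(B) s = A[i]: after the first iteration s = A[0] but i = 1, so s = A[i] compares s with the wrong element (and fails in general).
(D) s = sum(A[0:n]): false before the loop (s = 0, not the full sum) -- it only becomes true at exit.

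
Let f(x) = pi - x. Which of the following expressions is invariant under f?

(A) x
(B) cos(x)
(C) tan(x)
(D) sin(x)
D

For f(x) = pi - x:
sin(pi - x) = sin(x), so sine is invariant under this transformation.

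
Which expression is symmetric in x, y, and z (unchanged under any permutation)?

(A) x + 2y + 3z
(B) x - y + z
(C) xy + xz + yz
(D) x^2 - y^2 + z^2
C

A symmetric expression is unchanged when the variables are permuted; here the transformation to test is the swap (x, y) -> (y, x).
A symmetric expression must survive every permutation; the single swap x <-> y already eliminates the distractors, and the keyed expression is also unchanged by x <-> z and y <-> z (each variable enters it in exactly the same way).
Substitute the transformed coordinates into each option and compare with the original:
(A) x + 2y + 3z  ->  (y) + 2(x) + 3z = 2x + y + 3z   [differs from x + 2y + 3z: not invariant]
(B) x - y + z  ->  (y) - (x) + z = -x + y + z   [differs from x - y + z: not invariant]
(C) xy + xz + yz  ->  (y)(x) + (y)z + (x)z = xy + xz + yz   [equals xy + xz + yz: invariant]
(D) x^2 - y^2 + z^2  ->  (y)^2 - (x)^2 + z^2 = -x^2 + y^2 + z^2   [differs from x^2 - y^2 + z^2: not invariant]

Only option (C), xy + xz + yz, is unchanged by the transformation.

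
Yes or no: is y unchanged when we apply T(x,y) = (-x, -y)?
No

Substitute T(x,y) = (-x, -y) into the expression and compare with the original.

Original: y
After applying T: (-y) = -y

This differs from the original y (difference: -2y), so the expression is NOT invariant.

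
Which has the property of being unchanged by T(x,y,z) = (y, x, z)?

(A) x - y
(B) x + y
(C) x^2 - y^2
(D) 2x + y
B

Apply T(x,y,z) = (y, x, z) to each option, i.e. replace (x, y, z) by the transformed coordinates.
Substitute the transformed coordinates into each option and compare with the original:
(A) x - y  ->  (y) - (x) = -x + y   [differs from x - y: not invariant]
(B) x + y  ->  (y) + (x) = x + y   [equals x + y: invariant]
(C) x^2 - y^2  ->  (y)^2 - (x)^2 = -x^2 + y^2   [differs from x^2 - y^2: not invariant]
(D) 2x + y  ->  2(y) + (x) = x + 2y   [differs from 2x + y: not invariant]

Only option (B), x + y, is unchanged by the transformation.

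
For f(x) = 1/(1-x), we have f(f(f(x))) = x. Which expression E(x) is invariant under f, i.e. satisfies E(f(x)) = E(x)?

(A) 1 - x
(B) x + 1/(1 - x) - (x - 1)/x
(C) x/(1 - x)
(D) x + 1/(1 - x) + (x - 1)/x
D

Replace x by f(x) = 1/(1 - x) in each option and simplify. As a quick numerical cross-check, also compare E(5) with E(f(5)) = E(-1/4).

(A) 1 - x  ->  1 - (1/(1 - x)) = x/(x - 1); check: E(5) = -4 but E(-1/4) = 5/4.   [not invariant]
(B) x + 1/(1 - x) - (x - 1)/x  ->  (1/(1 - x)) + 1/(1 - (1/(1 - x))) - ((1/(1 - x)) - 1)/(1/(1 - x)) = (x^2(1 - x) - x + (x - 1)^2)/(x(x - 1)); check: E(5) = 79/20 but E(-1/4) = -89/20.   [not invariant]
(C) x/(1 - x)  ->  (1/(1 - x))/(1 - (1/(1 - x))) = -1/x; check: E(5) = -5/4 but E(-1/4) = -1/5.   [not invariant]
(D) x + 1/(1 - x) + (x - 1)/x  ->  (1/(1 - x)) + 1/(1 - (1/(1 - x))) + ((1/(1 - x)) - 1)/(1/(1 - x)), which simplifies back to x + 1/(1 - x) + (x - 1)/x; check: E(5) = 111/20, E(-1/4) = 111/20.   [invariant]

Only (D) is unchanged. Indeed f(f(x)) = 1/(1 - 1/(1-x)) = (1-x)/(-x) = (x-1)/x, so E(x) = x + f(x) + f(f(x)) is the sum over the whole 3-cycle; applying f just permutes the three terms cyclically (x -> f(x) -> f(f(x)) -> x), leaving the sum unchanged.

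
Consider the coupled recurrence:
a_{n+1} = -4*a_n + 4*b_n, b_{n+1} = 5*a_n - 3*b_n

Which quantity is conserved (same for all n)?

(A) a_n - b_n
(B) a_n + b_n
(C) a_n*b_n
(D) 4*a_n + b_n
B

Replace a_n by a_{n+1} = -4*a_n + 4*b_n and b_n by b_{n+1} = 5*a_n - 3*b_n in each option and simplify:
(A) a_n - b_n  ->  (-4*a_n + 4*b_n) - (5*a_n - 3*b_n) = -9*a_n + 7*b_n   [not conserved]
(B) a_n + b_n  ->  (-4*a_n + 4*b_n) + (5*a_n - 3*b_n) = a_n + b_n   [conserved]
(C) a_n*b_n  ->  (-4*a_n + 4*b_n)*(5*a_n - 3*b_n) = -20*a_n^2 + 32*a_n*b_n - 12*b_n^2   [not conserved]
(D) 4*a_n + b_n  ->  4*(-4*a_n + 4*b_n) + (5*a_n - 3*b_n) = -11*a_n + 13*b_n   [not conserved]

Only (B) a_n + b_n returns to itself after one step, so it is the conserved quantity.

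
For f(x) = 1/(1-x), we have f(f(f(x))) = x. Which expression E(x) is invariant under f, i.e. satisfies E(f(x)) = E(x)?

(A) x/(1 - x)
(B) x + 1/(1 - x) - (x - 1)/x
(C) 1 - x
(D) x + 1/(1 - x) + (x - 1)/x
D

Replace x by f(x) = 1/(1 - x) in each option and simplify. As a quick numerical cross-check, also compare E(5) with E(f(5)) = E(-1/4).

(A) x/(1 - x)  ->  (1/(1 - x))/(1 - (1/(1 - x))) = -1/x; check: E(5) = -5/4 but E(-1/4) = -1/5.   [not invariant]
(B) x + 1/(1 - x) - (x - 1)/x  ->  (1/(1 - x)) + 1/(1 - (1/(1 - x))) - ((1/(1 - x)) - 1)/(1/(1 - x)) = (x^2(1 - x) - x + (x - 1)^2)/(x(x - 1)); check: E(5) = 79/20 but E(-1/4) = -89/20.   [not invariant]
(C) 1 - x  ->  1 - (1/(1 - x)) = x/(x - 1); check: E(5) = -4 but E(-1/4) = 5/4.   [not invariant]
(D) x + 1/(1 - x) + (x - 1)/x  ->  (1/(1 - x)) + 1/(1 - (1/(1 - x))) + ((1/(1 - x)) - 1)/(1/(1 - x)), which simplifies back to x + 1/(1 - x) + (x - 1)/x; check: E(5) = 111/20, E(-1/4) = 111/20.   [invariant]

Only (D) is unchanged. Indeed f(f(x)) = 1/(1 - 1/(1-x)) = (1-x)/(-x) = (x-1)/x, so E(x) = x + f(x) + f(f(x)) is the sum over the whole 3-cycle; applying f just permutes the three terms cyclically (x -> f(x) -> f(f(x)) -> x), leaving the sum unchanged.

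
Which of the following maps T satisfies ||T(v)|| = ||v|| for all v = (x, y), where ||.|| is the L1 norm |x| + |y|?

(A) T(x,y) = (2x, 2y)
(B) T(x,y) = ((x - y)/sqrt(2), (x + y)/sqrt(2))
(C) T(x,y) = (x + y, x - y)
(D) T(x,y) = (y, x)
D

A transformation preserves a norm if ||T(v)|| = ||v|| for every v; a single vector where the norm changes rules an option out.

(A) T(x,y) = (2x, 2y): v = (1, 0) has norm |1| + |0| = 1, but T(v) = (2, 0) has norm 2 -- not preserved.
(B) T(x,y) = ((x - y)/sqrt(2), (x + y)/sqrt(2)): v = (1, 0) has norm |1| + |0| = 1, but T(v) = (sqrt(2)/2, sqrt(2)/2) has norm sqrt(2) -- not preserved.
(C) T(x,y) = (x + y, x - y): v = (1, 0) has norm |1| + |0| = 1, but T(v) = (1, 1) has norm 2 -- not preserved.
(D) T(x,y) = (y, x): preserves the norm -- it only permutes the coordinates and/or flips signs, which leaves |x| + |y| unchanged.

Therefore the answer is (D).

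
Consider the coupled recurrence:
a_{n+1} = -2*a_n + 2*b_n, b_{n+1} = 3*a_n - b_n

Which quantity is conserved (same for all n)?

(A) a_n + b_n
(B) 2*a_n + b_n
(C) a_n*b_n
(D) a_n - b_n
A

Replace a_n by a_{n+1} = -2*a_n + 2*b_n and b_n by b_{n+1} = 3*a_n - b_n in each option and simplify:
(A) a_n + b_n  ->  (-2*a_n + 2*b_n) + (3*a_n - b_n) = a_n + b_n   [conserved]
(B) 2*a_n + b_n  ->  2*(-2*a_n + 2*b_n) + (3*a_n - b_n) = -a_n + 3*b_n   [not conserved]
(C) a_n*b_n  ->  (-2*a_n + 2*b_n)*(3*a_n - b_n) = -6*a_n^2 + 8*a_n*b_n - 2*b_n^2   [not conserved]
(D) a_n - b_n  ->  (-2*a_n + 2*b_n) - (3*a_n - b_n) = -5*a_n + 3*b_n   [not conserved]

Only (A) a_n + b_n returns to itself after one step, so it is the conserved quantity.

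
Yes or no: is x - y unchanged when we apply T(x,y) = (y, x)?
No

Substitute T(x,y) = (y, x) into the expression and compare with the original.

Original: x - y
After applying T: (y) - (x) = -x + y

This differs from the original x - y (difference: -2x + 2y), so the expression is NOT invariant.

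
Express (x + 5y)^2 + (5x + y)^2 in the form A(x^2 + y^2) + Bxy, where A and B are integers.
26(x^2 + y^2) + 20xy

Expanding: (x + 5y)^2 = x^2 + 10xy + 25y^2
(5x + y)^2 = 25x^2 + 10xy + y^2
Sum = (1+25)(x^2+y^2) + 20xy = 26(x^2 + y^2) + 20xy
This is symmetric in x and y.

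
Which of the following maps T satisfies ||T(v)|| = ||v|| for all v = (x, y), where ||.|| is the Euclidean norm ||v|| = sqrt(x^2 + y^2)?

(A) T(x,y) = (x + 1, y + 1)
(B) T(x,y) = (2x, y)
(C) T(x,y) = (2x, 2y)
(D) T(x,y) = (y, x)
D

A transformation preserves a norm if ||T(v)|| = ||v|| for every v; a single vector where the norm changes rules an option out.

(A) T(x,y) = (x + 1, y + 1): v = (1, 0) has norm sqrt((1)^2 + (0)^2) = 1, but T(v) = (2, 1) has norm sqrt(5) -- not preserved.
(B) T(x,y) = (2x, y): v = (1, 0) has norm sqrt((1)^2 + (0)^2) = 1, but T(v) = (2, 0) has norm 2 -- not preserved.
(C) T(x,y) = (2x, 2y): v = (1, 0) has norm sqrt((1)^2 + (0)^2) = 1, but T(v) = (2, 0) has norm 2 -- not preserved.
(D) T(x,y) = (y, x): preserves the norm -- it is an orthogonal map (a rotation/reflection), and (y)^2 + (x)^2 simplifies to x^2 + y^2.

Therefore the answer is (D).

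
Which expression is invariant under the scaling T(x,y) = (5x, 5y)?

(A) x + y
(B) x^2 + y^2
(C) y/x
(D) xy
C

Under the uniform scaling T(x,y) = (5x, 5y):
Substitute the transformed coordinates into each option and compare with the original:
(A) x + y  ->  (5x) + (5y) = 5x + 5y   [differs from x + y: not invariant]
(B) x^2 + y^2  ->  (5x)^2 + (5y)^2 = 25x^2 + 25y^2   [differs from x^2 + y^2: not invariant]
(C) y/x  ->  (5y)/(5x) = y/x   [equals y/x: invariant]
(D) xy  ->  (5x)(5y) = 25xy   [differs from xy: not invariant]

Only option (C), y/x, is unchanged by the transformation.
The common factor 5 cancels in a ratio of coordinates, while sums, products and sums of squares pick up factors of 5 or 25.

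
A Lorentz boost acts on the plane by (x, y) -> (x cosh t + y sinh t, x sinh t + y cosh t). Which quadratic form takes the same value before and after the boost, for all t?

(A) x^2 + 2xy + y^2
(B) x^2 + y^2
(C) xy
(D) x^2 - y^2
D

Write x' = x cosh t + y sinh t, y' = x sinh t + y cosh t and substitute into each option:
(A) x^2 + 2xy + y^2: (x' + y')^2 with x' + y' = (x + y)(cosh t + sinh t) = (x + y)e^t, so it becomes (x + y)^2 e^(2t)   [not invariant for t != 0]
(B) x^2 + y^2: (x cosh t + y sinh t)^2 + (x sinh t + y cosh t)^2 = (x^2 + y^2)(cosh^2 t + sinh^2 t) + 4xy sinh t cosh t = (x^2 + y^2) cosh 2t + 2xy sinh 2t   [not invariant for t != 0]
(C) xy: (x cosh t + y sinh t)(x sinh t + y cosh t) = xy(cosh^2 t + sinh^2 t) + (x^2 + y^2) sinh t cosh t = xy cosh 2t + (x^2 + y^2)(sinh 2t)/2   [not invariant for t != 0]
(D) x^2 - y^2: (x cosh t + y sinh t)^2 - (x sinh t + y cosh t)^2 = x^2(cosh^2 t - sinh^2 t) + 2xy(cosh t sinh t - sinh t cosh t) + y^2(sinh^2 t - cosh^2 t) = x^2 - y^2   [invariant, using cosh^2 t - sinh^2 t = 1]

Only (D) x^2 - y^2 is unchanged; it is the Minkowski form preserved by Lorentz boosts, just as x^2 + y^2 is preserved by ordinary rotations.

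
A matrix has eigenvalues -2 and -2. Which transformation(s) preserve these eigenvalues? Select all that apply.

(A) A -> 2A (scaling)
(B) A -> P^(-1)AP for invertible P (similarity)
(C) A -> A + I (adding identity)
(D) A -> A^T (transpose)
B and D

Eigenvalues are preserved by:
1. Similarity transformations: A -> P^(-1)AP (same characteristic polynomial)
2. Transpose: A^T has the same eigenvalues as A

Eigenvalues are NOT preserved by:
- Adding identity: eigenvalues become -2+1, -2+1
- Scaling: eigenvalues become -4, -4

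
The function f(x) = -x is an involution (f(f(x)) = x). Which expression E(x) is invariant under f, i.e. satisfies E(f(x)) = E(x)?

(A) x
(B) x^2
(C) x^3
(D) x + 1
B

Replace x by f(x) = -x in each option and simplify. As a quick numerical cross-check, also compare E(4) with E(f(4)) = E(-4).

(A) x  ->  (-x) = -x; check: E(4) = 4 but E(-4) = -4.   [not invariant]
(B) x^2  ->  (-x)^2, which simplifies back to x^2; check: E(4) = 16, E(-4) = 16.   [invariant]
(C) x^3  ->  (-x)^3 = -x^3; check: E(4) = 64 but E(-4) = -64.   [not invariant]
(D) x + 1  ->  (-x) + 1 = 1 - x; check: E(4) = 5 but E(-4) = -3.   [not invariant]

Only (B) is unchanged. E is symmetric under swapping x with f(x) = -x, which is exactly what an involution does.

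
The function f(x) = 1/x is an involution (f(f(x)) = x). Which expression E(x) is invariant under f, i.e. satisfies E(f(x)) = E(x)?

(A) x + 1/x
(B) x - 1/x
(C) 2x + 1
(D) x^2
A

Replace x by f(x) = 1/x in each option and simplify. As a quick numerical cross-check, also compare E(3) with E(f(3)) = E(1/3).

(A) x + 1/x  ->  (1/x) + 1/(1/x), which simplifies back to x + 1/x; check: E(3) = 10/3, E(1/3) = 10/3.   [invariant]
(B) x - 1/x  ->  (1/x) - 1/(1/x) = -x + 1/x; check: E(3) = 8/3 but E(1/3) = -8/3.   [not invariant]
(C) 2x + 1  ->  2(1/x) + 1 = (x + 2)/x; check: E(3) = 7 but E(1/3) = 5/3.   [not invariant]
(D) x^2  ->  (1/x)^2 = x^(-2); check: E(3) = 9 but E(1/3) = 1/9.   [not invariant]

Only (A) is unchanged. E is symmetric under swapping x with f(x) = 1/x, which is exactly what an involution does.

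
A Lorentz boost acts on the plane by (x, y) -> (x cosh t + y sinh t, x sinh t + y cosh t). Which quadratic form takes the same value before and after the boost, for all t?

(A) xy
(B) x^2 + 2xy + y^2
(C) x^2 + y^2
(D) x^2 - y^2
D

Write x' = x cosh t + y sinh t, y' = x sinh t + y cosh t and substitute into each option:
(A) xy: (x cosh t + y sinh t)(x sinh t + y cosh t) = xy(cosh^2 t + sinh^2 t) + (x^2 + y^2) sinh t cosh t = xy cosh 2t + (x^2 + y^2)(sinh 2t)/2   [not invariant for t != 0]
(B) x^2 + 2xy + y^2: (x' + y')^2 with x' + y' = (x + y)(cosh t + sinh t) = (x + y)e^t, so it becomes (x + y)^2 e^(2t)   [not invariant for t != 0]
(C) x^2 + y^2: (x cosh t + y sinh t)^2 + (x sinh t + y cosh t)^2 = (x^2 + y^2)(cosh^2 t + sinh^2 t) + 4xy sinh t cosh t = (x^2 + y^2) cosh 2t + 2xy sinh 2t   [not invariant for t != 0]
(D) x^2 - y^2: (x cosh t + y sinh t)^2 - (x sinh t + y cosh t)^2 = x^2(cosh^2 t - sinh^2 t) + 2xy(cosh t sinh t - sinh t cosh t) + y^2(sinh^2 t - cosh^2 t) = x^2 - y^2   [invariant, using cosh^2 t - sinh^2 t = 1]

Only (D) x^2 - y^2 is unchanged; it is the Minkowski form preserved by Lorentz boosts, just as x^2 + y^2 is preserved by ordinary rotations.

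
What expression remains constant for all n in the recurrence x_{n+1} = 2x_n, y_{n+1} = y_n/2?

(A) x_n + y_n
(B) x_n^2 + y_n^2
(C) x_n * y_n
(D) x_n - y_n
C

For the recurrence x_{n+1} = 2x_n, y_{n+1} = y_n/2:

x_{n+1} * y_{n+1} = (2x_n) * (y_n/2) = x_n * y_n
The product is conserved.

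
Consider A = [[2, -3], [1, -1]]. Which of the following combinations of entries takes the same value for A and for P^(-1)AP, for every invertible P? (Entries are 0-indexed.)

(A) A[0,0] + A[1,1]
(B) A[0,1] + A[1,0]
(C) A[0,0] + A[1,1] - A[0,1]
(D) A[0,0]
A

A[0,0] + A[1,1] is the trace of A. By the cyclic property of the trace, tr(P^(-1)AP) = tr(APP^(-1)) = tr(A), so it is the same for every matrix similar to A.

The other combinations are not similarity invariants. For example, take P = [[1, 1], [0, 1]] (det P = 1), so P^(-1) = [[1, -1], [0, 1]] and
B = P^(-1)AP = [[1, -1], [1, 0]].
Evaluating each option on A and on B:
(A) A[0,0] + A[1,1]: 1 for A, 1 for B -> unchanged
(B) A[0,1] + A[1,0]: -2 for A, 0 for B -> changes
(C) A[0,0] + A[1,1] - A[0,1]: 4 for A, 2 for B -> changes
(D) A[0,0]: 2 for A, 1 for B -> changes

Only (A) A[0,0] + A[1,1] = 1 survives (and it does so for every P, not just this one), so it is the invariant.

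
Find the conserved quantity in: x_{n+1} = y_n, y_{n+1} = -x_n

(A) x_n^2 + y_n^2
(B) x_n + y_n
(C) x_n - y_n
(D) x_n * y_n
A

For the recurrence x_{n+1} = y_n, y_{n+1} = -x_n:

x_{n+1}^2 + y_{n+1}^2 = y_n^2 + (-x_n)^2 = x_n^2 + y_n^2
The sum of squares is conserved (like energy in a harmonic oscillator).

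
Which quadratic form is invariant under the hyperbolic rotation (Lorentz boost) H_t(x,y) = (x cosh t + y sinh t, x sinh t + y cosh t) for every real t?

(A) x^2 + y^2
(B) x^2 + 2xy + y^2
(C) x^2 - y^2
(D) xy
C

Write x' = x cosh t + y sinh t, y' = x sinh t + y cosh t and substitute into each option:
(A) x^2 + y^2: (x cosh t + y sinh t)^2 + (x sinh t + y cosh t)^2 = (x^2 + y^2)(cosh^2 t + sinh^2 t) + 4xy sinh t cosh t = (x^2 + y^2) cosh 2t + 2xy sinh 2t   [not invariant for t != 0]
(B) x^2 + 2xy + y^2: (x' + y')^2 with x' + y' = (x + y)(cosh t + sinh t) = (x + y)e^t, so it becomes (x + y)^2 e^(2t)   [not invariant for t != 0]
(C) x^2 - y^2: (x cosh t + y sinh t)^2 - (x sinh t + y cosh t)^2 = x^2(cosh^2 t - sinh^2 t) + 2xy(cosh t sinh t - sinh t cosh t) + y^2(sinh^2 t - cosh^2 t) = x^2 - y^2   [invariant, using cosh^2 t - sinh^2 t = 1]
(D) xy: (x cosh t + y sinh t)(x sinh t + y cosh t) = xy(cosh^2 t + sinh^2 t) + (x^2 + y^2) sinh t cosh t = xy cosh 2t + (x^2 + y^2)(sinh 2t)/2   [not invariant for t != 0]

Only (C) x^2 - y^2 is unchanged; it is the Minkowski form preserved by Lorentz boosts, just as x^2 + y^2 is preserved by ordinary rotations.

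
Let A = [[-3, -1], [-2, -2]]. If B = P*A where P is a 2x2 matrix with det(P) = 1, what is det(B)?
4

By the multiplicative property of determinants, det(B) = det(P*A) = det(P) * det(A) = det(A),
so the determinant is invariant under multiplication by any determinant-1 matrix; we just need det(A).

det(A) = (-3)(-2) - (-1)(-2) = 6 - 2 = 4

Therefore det(B) = 1 * 4 = 4.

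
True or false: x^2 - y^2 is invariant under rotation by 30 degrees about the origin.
False

Applying rotation by 30 degrees: x' = x*cos(30 degrees) - y*sin(30 degrees) = sqrt(3)x/2 - y/2, y' = x*sin(30 degrees) + y*cos(30 degrees) = x/2 + sqrt(3)y/2

Substituting into x^2 - y^2:
(sqrt(3)x/2 - y/2)^2 - (x/2 + sqrt(3)y/2)^2
= x^2/2 - sqrt(3)xy - y^2/2

This differs from the original expression x^2 - y^2, so it is NOT invariant.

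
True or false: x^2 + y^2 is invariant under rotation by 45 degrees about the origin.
True

Applying rotation by 45 degrees: x' = x*cos(45 degrees) - y*sin(45 degrees) = sqrt(2)x/2 - sqrt(2)y/2, y' = x*sin(45 degrees) + y*cos(45 degrees) = sqrt(2)x/2 + sqrt(2)y/2

Substituting into x^2 + y^2:
(sqrt(2)x/2 - sqrt(2)y/2)^2 + (sqrt(2)x/2 + sqrt(2)y/2)^2
= x^2 + y^2

This equals the original expression x^2 + y^2, so it IS invariant.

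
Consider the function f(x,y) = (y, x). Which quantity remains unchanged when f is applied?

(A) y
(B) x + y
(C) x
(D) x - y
B

For f(x,y) = (y, x):
After applying f: x' = y, y' = x. So x' + y' = y + x = x + y.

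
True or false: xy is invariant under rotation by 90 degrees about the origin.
False

Applying rotation by 90 degrees: x' = x*cos(90 degrees) - y*sin(90 degrees) = -y, y' = x*sin(90 degrees) + y*cos(90 degrees) = x

Substituting into xy:
(-y)(x)
= -xy

This differs from the original expression xy, so it is NOT invariant.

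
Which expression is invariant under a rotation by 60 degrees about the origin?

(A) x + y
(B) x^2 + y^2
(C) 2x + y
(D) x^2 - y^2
B

A rotation by 60 degrees sends (x, y) to (x/2 - sqrt(3)y/2, sqrt(3)x/2 + y/2).
Substitute the transformed coordinates into each option and compare with the original:
(A) x + y  ->  (x/2 - sqrt(3)y/2) + (sqrt(3)x/2 + y/2) = x/2 + sqrt(3)x/2 - sqrt(3)y/2 + y/2   [differs from x + y: not invariant]
(B) x^2 + y^2  ->  (x/2 - sqrt(3)y/2)^2 + (sqrt(3)x/2 + y/2)^2 = x^2 + y^2   [equals x^2 + y^2: invariant]
(C) 2x + y  ->  2(x/2 - sqrt(3)y/2) + (sqrt(3)x/2 + y/2) = sqrt(3)x/2 + x - sqrt(3)y + y/2   [differs from 2x + y: not invariant]
(D) x^2 - y^2  ->  (x/2 - sqrt(3)y/2)^2 - (sqrt(3)x/2 + y/2)^2 = -x^2/2 - sqrt(3)xy + y^2/2   [differs from x^2 - y^2: not invariant]

Only option (B), x^2 + y^2, is unchanged by the transformation.
Geometrically, x^2 + y^2 is the squared distance from the origin, which every rotation about the origin preserves.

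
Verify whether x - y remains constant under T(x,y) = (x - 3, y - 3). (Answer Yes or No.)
Yes

Substitute T(x,y) = (x - 3, y - 3) into the expression and compare with the original.

Original: x - y
After applying T: (x - 3) - (y - 3) = x - y

This is identical to the original x - y, so the expression is invariant.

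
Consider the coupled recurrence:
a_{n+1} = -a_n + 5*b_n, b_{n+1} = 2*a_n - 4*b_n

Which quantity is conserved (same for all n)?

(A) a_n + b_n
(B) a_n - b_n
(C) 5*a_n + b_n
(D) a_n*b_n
A

Replace a_n by a_{n+1} = -a_n + 5*b_n and b_n by b_{n+1} = 2*a_n - 4*b_n in each option and simplify:
(A) a_n + b_n  ->  (-a_n + 5*b_n) + (2*a_n - 4*b_n) = a_n + b_n   [conserved]
(B) a_n - b_n  ->  (-a_n + 5*b_n) - (2*a_n - 4*b_n) = -3*a_n + 9*b_n   [not conserved]
(C) 5*a_n + b_n  ->  5*(-a_n + 5*b_n) + (2*a_n - 4*b_n) = -3*a_n + 21*b_n   [not conserved]
(D) a_n*b_n  ->  (-a_n + 5*b_n)*(2*a_n - 4*b_n) = -2*a_n^2 + 14*a_n*b_n - 20*b_n^2   [not conserved]

Only (A) a_n + b_n returns to itself after one step, so it is the conserved quantity.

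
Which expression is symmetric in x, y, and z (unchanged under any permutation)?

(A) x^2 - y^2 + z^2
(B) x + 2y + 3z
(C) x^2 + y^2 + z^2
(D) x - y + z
C

A symmetric expression is unchanged when the variables are permuted; here the transformation to test is the swap (x, y) -> (y, x).
A symmetric expression must survive every permutation; the single swap x <-> y already eliminates the distractors, and the keyed expression is also unchanged by x <-> z and y <-> z (each variable enters it in exactly the same way).
Substitute the transformed coordinates into each option and compare with the original:
(A) x^2 - y^2 + z^2  ->  (y)^2 - (x)^2 + z^2 = -x^2 + y^2 + z^2   [differs from x^2 - y^2 + z^2: not invariant]
(B) x + 2y + 3z  ->  (y) + 2(x) + 3z = 2x + y + 3z   [differs from x + 2y + 3z: not invariant]
(C) x^2 + y^2 + z^2  ->  (y)^2 + (x)^2 + z^2 = x^2 + y^2 + z^2   [equals x^2 + y^2 + z^2: invariant]
(D) x - y + z  ->  (y) - (x) + z = -x + y + z   [differs from x - y + z: not invariant]

Only option (C), x^2 + y^2 + z^2, is unchanged by the transformation.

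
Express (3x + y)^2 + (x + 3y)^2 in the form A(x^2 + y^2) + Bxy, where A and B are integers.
10(x^2 + y^2) + 12xy

Expanding: (3x + y)^2 = 9x^2 + 6xy + y^2
(x + 3y)^2 = x^2 + 6xy + 9y^2
Sum = (9+1)(x^2+y^2) + 12xy = 10(x^2 + y^2) + 12xy
This is symmetric in x and y.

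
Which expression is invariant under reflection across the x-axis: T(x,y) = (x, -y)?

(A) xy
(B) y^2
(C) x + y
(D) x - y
B

The map is reflection across the x-axis: T(x,y) = (x, -y).
Substitute the transformed coordinates into each option and compare with the original:
(A) xy  ->  (x)(-y) = -xy   [differs from xy: not invariant]
(B) y^2  ->  (-y)^2 = y^2   [equals y^2: invariant]
(C) x + y  ->  (x) + (-y) = x - y   [differs from x + y: not invariant]
(D) x - y  ->  (x) - (-y) = x + y   [differs from x - y: not invariant]

Only option (B), y^2, is unchanged by the transformation.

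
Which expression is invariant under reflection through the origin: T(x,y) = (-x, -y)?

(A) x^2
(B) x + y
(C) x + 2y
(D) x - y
A

The map is reflection through the origin: T(x,y) = (-x, -y).
Substitute the transformed coordinates into each option and compare with the original:
(A) x^2  ->  (-x)^2 = x^2   [equals x^2: invariant]
(B) x + y  ->  (-x) + (-y) = -x - y   [differs from x + y: not invariant]
(C) x + 2y  ->  (-x) + 2(-y) = -x - 2y   [differs from x + 2y: not invariant]
(D) x - y  ->  (-x) - (-y) = -x + y   [differs from x - y: not invariant]

Only option (A), x^2, is unchanged by the transformation.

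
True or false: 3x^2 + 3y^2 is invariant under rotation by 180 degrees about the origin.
True

Applying rotation by 180 degrees: x' = x*cos(180 degrees) - y*sin(180 degrees) = -x, y' = x*sin(180 degrees) + y*cos(180 degrees) = -y

Substituting into 3x^2 + 3y^2:
3(-x)^2 + 3(-y)^2
= 3x^2 + 3y^2

This equals the original expression 3x^2 + 3y^2, so it IS invariant.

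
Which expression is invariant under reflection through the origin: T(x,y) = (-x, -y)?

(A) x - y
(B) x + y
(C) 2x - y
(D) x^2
D

The map is reflection through the origin: T(x,y) = (-x, -y).
Substitute the transformed coordinates into each option and compare with the original:
(A) x - y  ->  (-x) - (-y) = -x + y   [differs from x - y: not invariant]
(B) x + y  ->  (-x) + (-y) = -x - y   [differs from x + y: not invariant]
(C) 2x - y  ->  2(-x) - (-y) = -2x + y   [differs from 2x - y: not invariant]
(D) x^2  ->  (-x)^2 = x^2   [equals x^2: invariant]

Only option (D), x^2, is unchanged by the transformation.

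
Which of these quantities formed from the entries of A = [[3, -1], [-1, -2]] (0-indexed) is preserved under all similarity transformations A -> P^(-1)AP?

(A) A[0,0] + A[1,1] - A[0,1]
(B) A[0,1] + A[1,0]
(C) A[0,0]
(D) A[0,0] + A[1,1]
D

A[0,0] + A[1,1] is the trace of A. By the cyclic property of the trace, tr(P^(-1)AP) = tr(APP^(-1)) = tr(A), so it is the same for every matrix similar to A.

The other combinations are not similarity invariants. For example, take P = [[1, 1], [1, 2]] (det P = 1), so P^(-1) = [[2, -1], [-1, 1]] and
B = P^(-1)AP = [[7, 7], [-5, -6]].
Evaluating each option on A and on B:
(A) A[0,0] + A[1,1] - A[0,1]: 2 for A, -6 for B -> changes
(B) A[0,1] + A[1,0]: -2 for A, 2 for B -> changes
(C) A[0,0]: 3 for A, 7 for B -> changes
(D) A[0,0] + A[1,1]: 1 for A, 1 for B -> unchanged

Only (D) A[0,0] + A[1,1] = 1 survives (and it does so for every P, not just this one), so it is the invariant.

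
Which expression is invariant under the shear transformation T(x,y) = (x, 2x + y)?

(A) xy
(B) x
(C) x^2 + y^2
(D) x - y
B

Under the shear T(x,y) = (x, 2x + y):
Substitute the transformed coordinates into each option and compare with the original:
(A) xy  ->  (x)(2x + y) = 2x^2 + xy   [differs from xy: not invariant]
(B) x  ->  (x) = x   [equals x: invariant]
(C) x^2 + y^2  ->  (x)^2 + (2x + y)^2 = 5x^2 + 4xy + y^2   [differs from x^2 + y^2: not invariant]
(D) x - y  ->  (x) - (2x + y) = -x - y   [differs from x - y: not invariant]

Only option (B), x, is unchanged by the transformation.
A vertical shear moves points parallel to the y-axis, so the x-coordinate (and any function of x alone) is unchanged.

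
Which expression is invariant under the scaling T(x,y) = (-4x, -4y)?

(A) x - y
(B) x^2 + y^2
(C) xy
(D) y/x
D

Under the uniform scaling T(x,y) = (-4x, -4y):
Substitute the transformed coordinates into each option and compare with the original:
(A) x - y  ->  (-4x) - (-4y) = -4x + 4y   [differs from x - y: not invariant]
(B) x^2 + y^2  ->  (-4x)^2 + (-4y)^2 = 16x^2 + 16y^2   [differs from x^2 + y^2: not invariant]
(C) xy  ->  (-4x)(-4y) = 16xy   [differs from xy: not invariant]
(D) y/x  ->  (-4y)/(-4x) = y/x   [equals y/x: invariant]

Only option (D), y/x, is unchanged by the transformation.
The common factor -4 cancels in a ratio of coordinates, while sums, products and sums of squares pick up factors of -4 or 16.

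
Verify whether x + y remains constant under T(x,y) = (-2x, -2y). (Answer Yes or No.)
No

Substitute T(x,y) = (-2x, -2y) into the expression and compare with the original.

Original: x + y
After applying T: (-2x) + (-2y) = -2x - 2y

This differs from the original x + y (difference: -3x - 3y), so the expression is NOT invariant.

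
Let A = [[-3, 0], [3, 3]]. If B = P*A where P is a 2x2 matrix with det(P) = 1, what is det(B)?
-9

By the multiplicative property of determinants, det(B) = det(P*A) = det(P) * det(A) = det(A),
so the determinant is invariant under multiplication by any determinant-1 matrix; we just need det(A).

det(A) = (-3)(3) - (0)(3) = -9 - 0 = -9

Therefore det(B) = 1 * (-9) = -9.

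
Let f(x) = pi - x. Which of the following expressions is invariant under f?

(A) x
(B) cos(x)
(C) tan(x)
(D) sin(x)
D

For f(x) = pi - x:
sin(pi - x) = sin(x), so sine is invariant under this transformation.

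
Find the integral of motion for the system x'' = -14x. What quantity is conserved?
E = (x')^2 + 14x^2

Multiply the equation by x':
x' * x'' = -14x * x'
The left side is d/dt[(x')^2/2] and the right side is d/dt[-14x^2/2], so
d/dt[(x')^2/2 + 14x^2/2] = 0, i.e. (x')^2/2 + 14x^2/2 = constant.
Multiplying by 2, the integral of motion is E = (x')^2 + 14x^2.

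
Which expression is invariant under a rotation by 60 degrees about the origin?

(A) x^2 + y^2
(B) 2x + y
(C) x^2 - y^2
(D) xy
A

A rotation by 60 degrees sends (x, y) to (x/2 - sqrt(3)y/2, sqrt(3)x/2 + y/2).
Substitute the transformed coordinates into each option and compare with the original:
(A) x^2 + y^2  ->  (x/2 - sqrt(3)y/2)^2 + (sqrt(3)x/2 + y/2)^2 = x^2 + y^2   [equals x^2 + y^2: invariant]
(B) 2x + y  ->  2(x/2 - sqrt(3)y/2) + (sqrt(3)x/2 + y/2) = sqrt(3)x/2 + x - sqrt(3)y + y/2   [differs from 2x + y: not invariant]
(C) x^2 - y^2  ->  (x/2 - sqrt(3)y/2)^2 - (sqrt(3)x/2 + y/2)^2 = -x^2/2 - sqrt(3)xy + y^2/2   [differs from x^2 - y^2: not invariant]
(D) xy  ->  (x/2 - sqrt(3)y/2)(sqrt(3)x/2 + y/2) = sqrt(3)x^2/4 - xy/2 - sqrt(3)y^2/4   [differs from xy: not invariant]

Only option (A), x^2 + y^2, is unchanged by the transformation.
Geometrically, x^2 + y^2 is the squared distance from the origin, which every rotation about the origin preserves.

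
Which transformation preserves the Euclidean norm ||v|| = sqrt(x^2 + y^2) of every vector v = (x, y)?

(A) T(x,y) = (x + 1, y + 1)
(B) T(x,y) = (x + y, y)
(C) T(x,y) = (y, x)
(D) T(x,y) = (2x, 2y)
C

A transformation preserves a norm if ||T(v)|| = ||v|| for every v; a single vector where the norm changes rules an option out.

(A) T(x,y) = (x + 1, y + 1): v = (1, 0) has norm sqrt((1)^2 + (0)^2) = 1, but T(v) = (2, 1) has norm sqrt(5) -- not preserved.
(B) T(x,y) = (x + y, y): v = (0, 1) has norm sqrt((0)^2 + (1)^2) = 1, but T(v) = (1, 1) has norm sqrt(2) -- not preserved.
(C) T(x,y) = (y, x): preserves the norm -- it is an orthogonal map (a rotation/reflection), and (y)^2 + (x)^2 simplifies to x^2 + y^2.
(D) T(x,y) = (2x, 2y): v = (1, 0) has norm sqrt((1)^2 + (0)^2) = 1, but T(v) = (2, 0) has norm 2 -- not preserved.

Therefore the answer is (C).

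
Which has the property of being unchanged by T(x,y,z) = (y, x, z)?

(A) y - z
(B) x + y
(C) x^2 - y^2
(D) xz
B

Apply T(x,y,z) = (y, x, z) to each option, i.e. replace (x, y, z) by the transformed coordinates.
Substitute the transformed coordinates into each option and compare with the original:
(A) y - z  ->  (x) - (z) = x - z   [differs from y - z: not invariant]
(B) x + y  ->  (y) + (x) = x + y   [equals x + y: invariant]
(C) x^2 - y^2  ->  (y)^2 - (x)^2 = -x^2 + y^2   [differs from x^2 - y^2: not invariant]
(D) xz  ->  (y)(z) = yz   [differs from xz: not invariant]

Only option (B), x + y, is unchanged by the transformation.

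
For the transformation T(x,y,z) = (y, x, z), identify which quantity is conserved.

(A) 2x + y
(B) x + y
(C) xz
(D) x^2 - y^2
B

Apply T(x,y,z) = (y, x, z) to each option, i.e. replace (x, y, z) by the transformed coordinates.
Substitute the transformed coordinates into each option and compare with the original:
(A) 2x + y  ->  2(y) + (x) = x + 2y   [differs from 2x + y: not invariant]
(B) x + y  ->  (y) + (x) = x + y   [equals x + y: invariant]
(C) xz  ->  (y)(z) = yz   [differs from xz: not invariant]
(D) x^2 - y^2  ->  (y)^2 - (x)^2 = -x^2 + y^2   [differs from x^2 - y^2: not invariant]

Only option (B), x + y, is unchanged by the transformation.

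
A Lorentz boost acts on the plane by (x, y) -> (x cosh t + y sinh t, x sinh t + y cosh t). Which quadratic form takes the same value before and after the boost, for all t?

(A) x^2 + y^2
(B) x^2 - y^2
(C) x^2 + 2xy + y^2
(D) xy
B

Write x' = x cosh t + y sinh t, y' = x sinh t + y cosh t and substitute into each option:
(A) x^2 + y^2: (x cosh t + y sinh t)^2 + (x sinh t + y cosh t)^2 = (x^2 + y^2)(cosh^2 t + sinh^2 t) + 4xy sinh t cosh t = (x^2 + y^2) cosh 2t + 2xy sinh 2t   [not invariant for t != 0]
(B) x^2 - y^2: (x cosh t + y sinh t)^2 - (x sinh t + y cosh t)^2 = x^2(cosh^2 t - sinh^2 t) + 2xy(cosh t sinh t - sinh t cosh t) + y^2(sinh^2 t - cosh^2 t) = x^2 - y^2   [invariant, using cosh^2 t - sinh^2 t = 1]
(C) x^2 + 2xy + y^2: (x' + y')^2 with x' + y' = (x + y)(cosh t + sinh t) = (x + y)e^t, so it becomes (x + y)^2 e^(2t)   [not invariant for t != 0]
(D) xy: (x cosh t + y sinh t)(x sinh t + y cosh t) = xy(cosh^2 t + sinh^2 t) + (x^2 + y^2) sinh t cosh t = xy cosh 2t + (x^2 + y^2)(sinh 2t)/2   [not invariant for t != 0]

Only (B) x^2 - y^2 is unchanged; it is the Minkowski form preserved by Lorentz boosts, just as x^2 + y^2 is preserved by ordinary rotations.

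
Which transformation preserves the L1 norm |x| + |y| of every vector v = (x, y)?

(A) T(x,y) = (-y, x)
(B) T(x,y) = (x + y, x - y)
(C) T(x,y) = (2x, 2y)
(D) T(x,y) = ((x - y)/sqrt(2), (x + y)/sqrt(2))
A

A transformation preserves a norm if ||T(v)|| = ||v|| for every v; a single vector where the norm changes rules an option out.

(A) T(x,y) = (-y, x): preserves the norm -- it only permutes the coordinates and/or flips signs, which leaves |x| + |y| unchanged.
(B) T(x,y) = (x + y, x - y): v = (1, 0) has norm |1| + |0| = 1, but T(v) = (1, 1) has norm 2 -- not preserved.
(C) T(x,y) = (2x, 2y): v = (1, 0) has norm |1| + |0| = 1, but T(v) = (2, 0) has norm 2 -- not preserved.
(D) T(x,y) = ((x - y)/sqrt(2), (x + y)/sqrt(2)): v = (1, 0) has norm |1| + |0| = 1, but T(v) = (sqrt(2)/2, sqrt(2)/2) has norm sqrt(2) -- not preserved.

Therefore the answer is (A).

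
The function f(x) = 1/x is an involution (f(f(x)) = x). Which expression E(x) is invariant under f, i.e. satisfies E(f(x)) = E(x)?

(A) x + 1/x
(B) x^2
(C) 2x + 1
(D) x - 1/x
A

Replace x by f(x) = 1/x in each option and simplify. As a quick numerical cross-check, also compare E(5) with E(f(5)) = E(1/5).

(A) x + 1/x  ->  (1/x) + 1/(1/x), which simplifies back to x + 1/x; check: E(5) = 26/5, E(1/5) = 26/5.   [invariant]
(B) x^2  ->  (1/x)^2 = x^(-2); check: E(5) = 25 but E(1/5) = 1/25.   [not invariant]
(C) 2x + 1  ->  2(1/x) + 1 = (x + 2)/x; check: E(5) = 11 but E(1/5) = 7/5.   [not invariant]
(D) x - 1/x  ->  (1/x) - 1/(1/x) = -x + 1/x; check: E(5) = 24/5 but E(1/5) = -24/5.   [not invariant]

Only (A) is unchanged. E is symmetric under swapping x with f(x) = 1/x, which is exactly what an involution does.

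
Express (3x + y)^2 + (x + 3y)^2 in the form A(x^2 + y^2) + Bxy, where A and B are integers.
10(x^2 + y^2) + 12xy

Expanding: (3x + y)^2 = 9x^2 + 6xy + y^2
(x + 3y)^2 = x^2 + 6xy + 9y^2
Sum = (9+1)(x^2+y^2) + 12xy = 10(x^2 + y^2) + 12xy
This is symmetric in x and y.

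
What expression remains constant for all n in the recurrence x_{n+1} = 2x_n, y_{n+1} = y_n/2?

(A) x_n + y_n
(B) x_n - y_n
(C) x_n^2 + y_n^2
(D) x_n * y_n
D

For the recurrence x_{n+1} = 2x_n, y_{n+1} = y_n/2:

x_{n+1} * y_{n+1} = (2x_n) * (y_n/2) = x_n * y_n
The product is conserved.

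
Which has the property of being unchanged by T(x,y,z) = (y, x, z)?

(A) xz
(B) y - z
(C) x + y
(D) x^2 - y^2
C

Apply T(x,y,z) = (y, x, z) to each option, i.e. replace (x, y, z) by the transformed coordinates.
Substitute the transformed coordinates into each option and compare with the original:
(A) xz  ->  (y)(z) = yz   [differs from xz: not invariant]
(B) y - z  ->  (x) - (z) = x - z   [differs from y - z: not invariant]
(C) x + y  ->  (y) + (x) = x + y   [equals x + y: invariant]
(D) x^2 - y^2  ->  (y)^2 - (x)^2 = -x^2 + y^2   [differs from x^2 - y^2: not invariant]

Only option (C), x + y, is unchanged by the transformation.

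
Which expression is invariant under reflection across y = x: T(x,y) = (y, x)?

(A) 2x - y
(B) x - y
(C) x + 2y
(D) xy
D

The map is reflection across y = x: T(x,y) = (y, x).
Substitute the transformed coordinates into each option and compare with the original:
(A) 2x - y  ->  2(y) - (x) = -x + 2y   [differs from 2x - y: not invariant]
(B) x - y  ->  (y) - (x) = -x + y   [differs from x - y: not invariant]
(C) x + 2y  ->  (y) + 2(x) = 2x + y   [differs from x + 2y: not invariant]
(D) xy  ->  (y)(x) = xy   [equals xy: invariant]

Only option (D), xy, is unchanged by the transformation.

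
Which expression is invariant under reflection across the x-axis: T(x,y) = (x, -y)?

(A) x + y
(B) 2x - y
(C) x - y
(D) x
D

The map is reflection across the x-axis: T(x,y) = (x, -y).
Substitute the transformed coordinates into each option and compare with the original:
(A) x + y  ->  (x) + (-y) = x - y   [differs from x + y: not invariant]
(B) 2x - y  ->  2(x) - (-y) = 2x + y   [differs from 2x - y: not invariant]
(C) x - y  ->  (x) - (-y) = x + y   [differs from x - y: not invariant]
(D) x  ->  (x) = x   [equals x: invariant]

Only option (D), x, is unchanged by the transformation.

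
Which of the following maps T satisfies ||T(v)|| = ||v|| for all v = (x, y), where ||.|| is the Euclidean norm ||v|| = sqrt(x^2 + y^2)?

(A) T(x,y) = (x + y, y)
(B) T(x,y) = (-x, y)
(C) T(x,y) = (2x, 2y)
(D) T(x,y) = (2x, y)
B

A transformation preserves a norm if ||T(v)|| = ||v|| for every v; a single vector where the norm changes rules an option out.

(A) T(x,y) = (x + y, y): v = (0, 1) has norm sqrt((0)^2 + (1)^2) = 1, but T(v) = (1, 1) has norm sqrt(2) -- not preserved.
(B) T(x,y) = (-x, y): preserves the norm -- it is an orthogonal map (a rotation/reflection), and (-x)^2 + (y)^2 simplifies to x^2 + y^2.
(C) T(x,y) = (2x, 2y): v = (1, 0) has norm sqrt((1)^2 + (0)^2) = 1, but T(v) = (2, 0) has norm 2 -- not preserved.
(D) T(x,y) = (2x, y): v = (1, 0) has norm sqrt((1)^2 + (0)^2) = 1, but T(v) = (2, 0) has norm 2 -- not preserved.

Therefore the answer is (B).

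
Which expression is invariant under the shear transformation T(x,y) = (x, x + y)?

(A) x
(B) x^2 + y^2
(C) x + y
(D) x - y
A

Under the shear T(x,y) = (x, x + y):
Substitute the transformed coordinates into each option and compare with the original:
(A) x  ->  (x) = x   [equals x: invariant]
(B) x^2 + y^2  ->  (x)^2 + (x + y)^2 = 2x^2 + 2xy + y^2   [differs from x^2 + y^2: not invariant]
(C) x + y  ->  (x) + (x + y) = 2x + y   [differs from x + y: not invariant]
(D) x - y  ->  (x) - (x + y) = -y   [differs from x - y: not invariant]

Only option (A), x, is unchanged by the transformation.
A vertical shear moves points parallel to the y-axis, so the x-coordinate (and any function of x alone) is unchanged.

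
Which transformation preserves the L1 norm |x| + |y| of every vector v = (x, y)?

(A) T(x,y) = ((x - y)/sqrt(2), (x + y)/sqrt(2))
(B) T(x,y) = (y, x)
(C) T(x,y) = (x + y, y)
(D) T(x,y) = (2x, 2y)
B

A transformation preserves a norm if ||T(v)|| = ||v|| for every v; a single vector where the norm changes rules an option out.

(A) T(x,y) = ((x - y)/sqrt(2), (x + y)/sqrt(2)): v = (1, 0) has norm |1| + |0| = 1, but T(v) = (sqrt(2)/2, sqrt(2)/2) has norm sqrt(2) -- not preserved.
(B) T(x,y) = (y, x): preserves the norm -- it only permutes the coordinates and/or flips signs, which leaves |x| + |y| unchanged.
(C) T(x,y) = (x + y, y): v = (0, 1) has norm |0| + |1| = 1, but T(v) = (1, 1) has norm 2 -- not preserved.
(D) T(x,y) = (2x, 2y): v = (1, 0) has norm |1| + |0| = 1, but T(v) = (2, 0) has norm 2 -- not preserved.

Therefore the answer is (B).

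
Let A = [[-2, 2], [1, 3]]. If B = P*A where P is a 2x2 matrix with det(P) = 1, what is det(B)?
-8

By the multiplicative property of determinants, det(B) = det(P*A) = det(P) * det(A) = det(A),
so the determinant is invariant under multiplication by any determinant-1 matrix; we just need det(A).

det(A) = (-2)(3) - (2)(1) = -6 - 2 = -8

Therefore det(B) = 1 * (-8) = -8.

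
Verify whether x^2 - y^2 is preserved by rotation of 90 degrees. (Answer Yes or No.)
No

Applying rotation by 90 degrees: x' = x*cos(90 degrees) - y*sin(90 degrees) = -y, y' = x*sin(90 degrees) + y*cos(90 degrees) = x

Substituting into x^2 - y^2:
(-y)^2 - (x)^2
= -x^2 + y^2

This differs from the original expression x^2 - y^2, so it is NOT invariant.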